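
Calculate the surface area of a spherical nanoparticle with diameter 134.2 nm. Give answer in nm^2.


Radius r = 134.2/2 = 67.1 nm
Surface area SA = 4 * pi * r^2
SA = 4 * pi * (67.1)^2
SA = 56578.95 nm^2

56578.95


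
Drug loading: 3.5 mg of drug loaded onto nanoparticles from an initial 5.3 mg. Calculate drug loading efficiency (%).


Drug loading efficiency = (drug loaded / drug initial) * 100
DLE = 3.5 / 5.3 * 100
DLE = 0.6604 * 100
DLE = 66.04%

66.04


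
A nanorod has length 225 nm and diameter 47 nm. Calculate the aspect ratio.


Aspect ratio AR = length / diameter
AR = 225 / 47
AR = 4.79

4.79


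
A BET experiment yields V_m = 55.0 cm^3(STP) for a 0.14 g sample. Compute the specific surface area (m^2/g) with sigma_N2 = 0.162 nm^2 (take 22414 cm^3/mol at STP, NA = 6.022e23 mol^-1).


Number of moles in monolayer = V_m / 22414 = 55.0 / 22414 = 0.00245382
Number of molecules = moles * NA = 0.00245382 * 6.022e23
SA = molecules * sigma / mass
SA = (55.0 / 22414) * 6.022e23 * 0.162e-18 / 0.14
SA = 1709.9 m^2/g

1709.9


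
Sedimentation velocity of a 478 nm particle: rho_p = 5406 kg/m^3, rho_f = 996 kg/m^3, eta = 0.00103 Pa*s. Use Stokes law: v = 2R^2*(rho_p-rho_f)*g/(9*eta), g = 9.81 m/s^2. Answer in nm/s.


Radius R = 478/2 nm = 2.39e-07 m
Density difference = 5406 - 996 = 4410 kg/m^3
v = 2 * R^2 * (rho_p - rho_f) * g / (9 * eta)
v = 2 * (2.39e-07)^2 * 4410 * 9.81 / (9 * 0.00103)
v = 5.33155e-07 m/s = 533.1552 nm/s

533.1552


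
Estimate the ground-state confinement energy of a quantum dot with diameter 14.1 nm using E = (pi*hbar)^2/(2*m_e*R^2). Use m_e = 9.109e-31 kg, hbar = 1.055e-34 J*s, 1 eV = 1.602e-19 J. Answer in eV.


Radius R = 14.1/2 = 7.05 nm = 7.05e-09 m
E = (pi * 1.055e-34)^2 / (2 * 9.109e-31 * (7.05e-09)^2)
E(J) = 1.21318e-21
E = E(J) / 1.602e-19 = 0.0076 eV

0.0076


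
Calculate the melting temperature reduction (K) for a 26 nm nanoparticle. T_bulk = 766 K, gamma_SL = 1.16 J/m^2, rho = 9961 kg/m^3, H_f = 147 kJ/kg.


Radius R = 26/2 = 13 nm = 1.3e-08 m
Convert H_f = 147 kJ/kg = 147000 J/kg
dT = 2 * gamma_SL * T_bulk / (rho * H_f * R)
dT = 2 * 1.16 * 766 / (9961 * 147000 * 1.3e-08)
dT = 93.4 K

93.4


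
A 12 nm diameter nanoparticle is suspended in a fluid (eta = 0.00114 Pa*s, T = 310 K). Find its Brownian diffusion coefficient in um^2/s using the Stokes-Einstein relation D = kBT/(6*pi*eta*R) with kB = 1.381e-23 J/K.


Radius R = 12/2 = 6 nm = 6e-09 m
D = kB*T / (6*pi*eta*R)
D = 1.381e-23 * 310 / (6 * pi * 0.00114 * 6e-09)
D = 3.32046e-11 m^2/s = 33.205 um^2/s

33.205


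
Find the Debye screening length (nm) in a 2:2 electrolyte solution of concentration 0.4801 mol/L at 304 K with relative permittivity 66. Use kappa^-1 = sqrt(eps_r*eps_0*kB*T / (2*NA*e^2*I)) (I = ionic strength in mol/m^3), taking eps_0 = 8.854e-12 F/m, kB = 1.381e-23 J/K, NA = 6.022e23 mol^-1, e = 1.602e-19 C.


Ionic strength I = 0.4801 * 2^2 * 1000 = 1920.4 mol/m^3
kappa^-1 = sqrt(66 * 8.854e-12 * 1.381e-23 * 304 / (2 * 6.022e23 * (1.602e-19)^2 * 1920.4))
kappa^-1 = 0.203 nm

0.203


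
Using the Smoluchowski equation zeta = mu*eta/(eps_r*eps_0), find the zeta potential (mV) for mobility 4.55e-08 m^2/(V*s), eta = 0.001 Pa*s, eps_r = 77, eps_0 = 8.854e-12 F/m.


Smoluchowski equation: zeta = mu * eta / (eps_r * eps_0)
zeta = 4.55e-08 * 0.001 / (77 * 8.854e-12)
zeta = 0.066739 V = 66.74 mV

66.74


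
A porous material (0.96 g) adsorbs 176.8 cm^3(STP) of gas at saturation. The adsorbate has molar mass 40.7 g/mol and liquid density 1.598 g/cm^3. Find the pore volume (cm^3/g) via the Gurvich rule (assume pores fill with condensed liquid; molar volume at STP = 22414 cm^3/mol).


Moles adsorbed n = V_ads / 22414 = 176.8 / 22414 = 7.887927e-03 mol
Liquid volume V_liq = n * M / rho_liq = 7.887927e-03 * 40.7 / 1.598 = 0.20090 cm^3
Specific pore volume V_pore = V_liq / m_sample = 0.20090 / 0.96
V_pore = 0.2093 cm^3/g

0.2093


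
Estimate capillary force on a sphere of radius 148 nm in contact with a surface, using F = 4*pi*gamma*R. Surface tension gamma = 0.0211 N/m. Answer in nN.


Convert radius: R = 148 nm = 1.48e-07 m
F = 4 * pi * gamma * R
F = 4 * pi * 0.0211 * 1.48e-07
F = 3.92423e-08 N = 39.2423 nN

39.2423


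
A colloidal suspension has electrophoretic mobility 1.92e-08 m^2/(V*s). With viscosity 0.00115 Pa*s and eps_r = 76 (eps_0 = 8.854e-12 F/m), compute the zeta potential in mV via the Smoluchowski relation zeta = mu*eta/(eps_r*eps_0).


Smoluchowski equation: zeta = mu * eta / (eps_r * eps_0)
zeta = 1.92e-08 * 0.00115 / (76 * 8.854e-12)
zeta = 0.032813 V = 32.81 mV

32.81


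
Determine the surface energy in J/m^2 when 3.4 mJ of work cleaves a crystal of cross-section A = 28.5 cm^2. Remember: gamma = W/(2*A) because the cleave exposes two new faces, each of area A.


Convert: A = 28.5 cm^2 = 0.00285 m^2, W = 3.4 mJ = 0.0034 J
Cleaving exposes two faces of area A, so total new surface = 2*A and gamma = W / (2*A)
gamma = 0.0034 / (2 * 0.00285)
gamma = 0.596 J/m^2

0.596


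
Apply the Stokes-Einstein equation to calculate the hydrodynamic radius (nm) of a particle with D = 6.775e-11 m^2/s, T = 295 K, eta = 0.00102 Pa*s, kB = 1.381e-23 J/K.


Stokes-Einstein: R = kB*T / (6*pi*eta*D)
R = 1.381e-23 * 295 / (6 * pi * 0.00102 * 6.775e-11)
R = 3.12756e-09 m = 3.13 nm

3.13


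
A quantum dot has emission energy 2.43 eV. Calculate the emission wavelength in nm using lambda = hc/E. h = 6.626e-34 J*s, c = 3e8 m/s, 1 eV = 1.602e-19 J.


Convert energy: E = 2.43 eV = 2.43 * 1.602e-19 = 3.89286e-19 J
lambda = h*c / E = 6.626e-34 * 3e8 / 3.89286e-19
lambda = 5.10627e-07 m = 510.6 nm

510.6


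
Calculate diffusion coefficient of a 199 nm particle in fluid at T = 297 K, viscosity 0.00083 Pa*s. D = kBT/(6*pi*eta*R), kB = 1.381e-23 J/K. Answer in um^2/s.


Radius R = 199/2 = 99.5 nm = 9.95e-08 m
D = kB*T / (6*pi*eta*R)
D = 1.381e-23 * 297 / (6 * pi * 0.00083 * 9.95e-08)
D = 2.6348e-12 m^2/s = 2.635 um^2/s

2.635


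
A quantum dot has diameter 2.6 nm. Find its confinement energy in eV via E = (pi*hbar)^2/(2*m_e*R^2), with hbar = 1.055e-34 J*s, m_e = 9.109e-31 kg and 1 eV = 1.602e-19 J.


Radius R = 2.6/2 = 1.3 nm = 1.3e-09 m
E = (pi * 1.055e-34)^2 / (2 * 9.109e-31 * (1.3e-09)^2)
E(J) = 3.56794e-20
E = E(J) / 1.602e-19 = 0.2227 eV

0.2227


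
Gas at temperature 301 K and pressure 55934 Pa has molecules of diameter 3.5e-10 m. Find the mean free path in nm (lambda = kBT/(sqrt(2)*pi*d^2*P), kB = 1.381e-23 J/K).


Mean free path: lambda = kB*T / (sqrt(2) * pi * d^2 * P)
lambda = 1.381e-23 * 301 / (sqrt(2) * pi * (3.5e-10)^2 * 55934)
lambda = 1.36547e-07 m
lambda = 136.55 nm

136.55


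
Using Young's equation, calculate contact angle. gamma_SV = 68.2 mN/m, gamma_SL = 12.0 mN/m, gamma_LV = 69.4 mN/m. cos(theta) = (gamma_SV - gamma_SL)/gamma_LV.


cos(theta) = (gamma_SV - gamma_SL) / gamma_LV
cos(theta) = (68.2 - 12.0) / 69.4
cos(theta) = 0.809798
theta = arccos(0.809798) = 35.92 degrees

35.92


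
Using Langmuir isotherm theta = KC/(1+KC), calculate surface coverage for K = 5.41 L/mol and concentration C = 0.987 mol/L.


Langmuir isotherm: theta = K*C / (1 + K*C)
K*C = 5.41 * 0.987 = 5.33967
theta = 5.33967 / (1 + 5.33967) = 5.33967 / 6.33967
theta = 0.8423

0.8423


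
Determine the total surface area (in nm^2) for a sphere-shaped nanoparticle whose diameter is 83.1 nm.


Radius r = 83.1/2 = 41.55 nm
Surface area SA = 4 * pi * r^2
SA = 4 * pi * (41.55)^2
SA = 21694.61 nm^2

21694.61


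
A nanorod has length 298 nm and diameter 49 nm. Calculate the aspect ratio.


Aspect ratio AR = length / diameter
AR = 298 / 49
AR = 6.08

6.08


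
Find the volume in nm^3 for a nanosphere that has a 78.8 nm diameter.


Radius r = 78.8/2 = 39.4 nm
Volume V = (4/3) * pi * r^3
V = (4/3) * pi * (39.4)^3
V = 256198.91 nm^3

256198.91


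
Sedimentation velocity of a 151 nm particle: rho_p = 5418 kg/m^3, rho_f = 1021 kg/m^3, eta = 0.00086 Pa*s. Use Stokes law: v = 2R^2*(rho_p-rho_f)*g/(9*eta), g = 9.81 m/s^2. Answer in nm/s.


Radius R = 151/2 nm = 7.55e-08 m
Density difference = 5418 - 1021 = 4397 kg/m^3
v = 2 * R^2 * (rho_p - rho_f) * g / (9 * eta)
v = 2 * (7.55e-08)^2 * 4397 * 9.81 / (9 * 0.00086)
v = 6.35343e-08 m/s = 63.5343 nm/s

63.5343


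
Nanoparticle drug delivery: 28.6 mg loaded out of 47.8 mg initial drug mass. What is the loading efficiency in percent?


Drug loading efficiency = (drug loaded / drug initial) * 100
DLE = 28.6 / 47.8 * 100
DLE = 0.5983 * 100
DLE = 59.83%

59.83


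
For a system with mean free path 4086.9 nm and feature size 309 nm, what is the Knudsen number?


Knudsen number Kn = lambda / L
Kn = 4086.9 / 309
Kn = 13.2262

13.2262


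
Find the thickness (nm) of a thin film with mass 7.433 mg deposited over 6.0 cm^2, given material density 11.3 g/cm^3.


Convert: m = 7.433 mg = 7.4330e-06 kg, A = 6.0 cm^2 = 6.0000e-04 m^2, rho = 11.3 g/cm^3 = 11300 kg/m^3
t = m / (A * rho)
t = 7.4330e-06 / (6.0000e-04 * 11300)
t = 1.0963e-06 m = 1096.3 nm

1096.3


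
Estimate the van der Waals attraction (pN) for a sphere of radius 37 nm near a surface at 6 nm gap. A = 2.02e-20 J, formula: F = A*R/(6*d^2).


Convert to SI: R = 37 nm = 3.7e-08 m, d = 6 nm = 6e-09 m
F = A * R / (6 * d^2)
F = 2.02e-20 * 3.7e-08 / (6 * (6e-09)^2)
F = 3.46019e-12 N = 3.46 pN

3.46


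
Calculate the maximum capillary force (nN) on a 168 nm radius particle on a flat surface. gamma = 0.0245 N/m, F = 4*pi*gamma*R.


Convert radius: R = 168 nm = 1.68e-07 m
F = 4 * pi * gamma * R
F = 4 * pi * 0.0245 * 1.68e-07
F = 5.17232e-08 N = 51.7232 nN

51.7232


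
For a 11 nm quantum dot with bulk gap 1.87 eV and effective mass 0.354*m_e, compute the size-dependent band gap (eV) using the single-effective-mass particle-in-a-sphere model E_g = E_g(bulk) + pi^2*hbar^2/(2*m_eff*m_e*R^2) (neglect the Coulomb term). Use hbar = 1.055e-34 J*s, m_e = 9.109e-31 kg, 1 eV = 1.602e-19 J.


Radius R = 11/2 nm = 5.5e-09 m
Confinement energy dE = pi^2 * hbar^2 / (2 * m_eff * m_e * R^2)
dE = pi^2 * (1.055e-34)^2 / (2 * 0.354 * 9.109e-31 * (5.5e-09)^2) J, divided by 1.602e-19 J/eV
dE = 0.0351 eV
Total band gap = E_g(bulk) + dE = 1.87 + 0.0351 = 1.9051 eV

1.9051


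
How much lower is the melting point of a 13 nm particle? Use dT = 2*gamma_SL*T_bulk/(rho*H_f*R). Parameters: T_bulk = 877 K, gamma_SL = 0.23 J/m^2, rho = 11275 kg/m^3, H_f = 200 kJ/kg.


Radius R = 13/2 = 6.5 nm = 6.5e-09 m
Convert H_f = 200 kJ/kg = 200000 J/kg
dT = 2 * gamma_SL * T_bulk / (rho * H_f * R)
dT = 2 * 0.23 * 877 / (11275 * 200000 * 6.5e-09)
dT = 27.5 K

27.5


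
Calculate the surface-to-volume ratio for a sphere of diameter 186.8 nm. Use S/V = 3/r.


Radius r = 186.8/2 = 93.4 nm
S/V = 3 / r = 3 / 93.4
S/V = 0.0321 nm^-1

0.0321


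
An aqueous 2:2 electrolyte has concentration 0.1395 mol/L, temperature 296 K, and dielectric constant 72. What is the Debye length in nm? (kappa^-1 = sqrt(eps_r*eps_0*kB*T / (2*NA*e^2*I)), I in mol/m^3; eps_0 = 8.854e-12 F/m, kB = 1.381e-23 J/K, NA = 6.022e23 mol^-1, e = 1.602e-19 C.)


Ionic strength I = 0.1395 * 2^2 * 1000 = 558 mol/m^3
kappa^-1 = sqrt(72 * 8.854e-12 * 1.381e-23 * 296 / (2 * 6.022e23 * (1.602e-19)^2 * 558))
kappa^-1 = 0.389 nm

0.389


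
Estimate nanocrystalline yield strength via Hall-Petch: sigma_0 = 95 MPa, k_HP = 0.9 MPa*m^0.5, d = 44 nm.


d = 44 nm = 4.4e-08 m
sqrt(d) = 0.0002097618
Hall-Petch contribution = k / sqrt(d) = 0.9 / 0.0002097618 = 4290.6 MPa
sigma = sigma_0 + k/sqrt(d) = 95 + 4290.6 = 4385.6 MPa

4385.6


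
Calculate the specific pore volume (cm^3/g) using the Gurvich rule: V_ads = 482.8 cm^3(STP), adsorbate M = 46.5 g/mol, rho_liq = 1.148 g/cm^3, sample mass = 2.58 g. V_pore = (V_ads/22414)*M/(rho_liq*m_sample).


Moles adsorbed n = V_ads / 22414 = 482.8 / 22414 = 2.154011e-02 mol
Liquid volume V_liq = n * M / rho_liq = 2.154011e-02 * 46.5 / 1.148 = 0.87249 cm^3
Specific pore volume V_pore = V_liq / m_sample = 0.87249 / 2.58
V_pore = 0.3382 cm^3/g

0.3382


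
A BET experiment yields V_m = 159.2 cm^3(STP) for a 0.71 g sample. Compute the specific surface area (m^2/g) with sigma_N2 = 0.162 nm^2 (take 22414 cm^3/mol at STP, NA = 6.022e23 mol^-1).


Number of moles in monolayer = V_m / 22414 = 159.2 / 22414 = 0.0071027
Number of molecules = moles * NA = 0.0071027 * 6.022e23
SA = molecules * sigma / mass
SA = (159.2 / 22414) * 6.022e23 * 0.162e-18 / 0.71
SA = 975.9 m^2/g

975.9


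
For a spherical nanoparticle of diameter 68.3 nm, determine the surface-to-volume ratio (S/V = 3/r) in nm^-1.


Radius r = 68.3/2 = 34.15 nm
S/V = 3 / r = 3 / 34.15
S/V = 0.0878 nm^-1

0.0878


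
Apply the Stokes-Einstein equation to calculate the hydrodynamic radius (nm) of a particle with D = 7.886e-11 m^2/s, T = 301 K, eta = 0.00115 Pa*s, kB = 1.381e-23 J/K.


Stokes-Einstein: R = kB*T / (6*pi*eta*D)
R = 1.381e-23 * 301 / (6 * pi * 0.00115 * 7.886e-11)
R = 2.43167e-09 m = 2.43 nm

2.43


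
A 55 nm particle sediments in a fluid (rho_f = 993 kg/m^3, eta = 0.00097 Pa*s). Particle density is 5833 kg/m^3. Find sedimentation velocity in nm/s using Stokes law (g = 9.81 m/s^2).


Radius R = 55/2 nm = 2.75e-08 m
Density difference = 5833 - 993 = 4840 kg/m^3
v = 2 * R^2 * (rho_p - rho_f) * g / (9 * eta)
v = 2 * (2.75e-08)^2 * 4840 * 9.81 / (9 * 0.00097)
v = 8.22613e-09 m/s = 8.2261 nm/s

8.2261


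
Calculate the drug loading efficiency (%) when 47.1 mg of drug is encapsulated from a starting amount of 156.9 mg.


Drug loading efficiency = (drug loaded / drug initial) * 100
DLE = 47.1 / 156.9 * 100
DLE = 0.3002 * 100
DLE = 30.02%

30.02


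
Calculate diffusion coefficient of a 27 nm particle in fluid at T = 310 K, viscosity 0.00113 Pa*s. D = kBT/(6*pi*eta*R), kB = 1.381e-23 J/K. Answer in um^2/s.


Radius R = 27/2 = 13.5 nm = 1.35e-08 m
D = kB*T / (6*pi*eta*R)
D = 1.381e-23 * 310 / (6 * pi * 0.00113 * 1.35e-08)
D = 1.48882e-11 m^2/s = 14.888 um^2/s

14.888


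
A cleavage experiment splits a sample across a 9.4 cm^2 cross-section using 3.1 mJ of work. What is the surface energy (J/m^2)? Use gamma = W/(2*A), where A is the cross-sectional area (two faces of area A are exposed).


Convert: A = 9.4 cm^2 = 0.00094 m^2, W = 3.1 mJ = 0.0031 J
Cleaving exposes two faces of area A, so total new surface = 2*A and gamma = W / (2*A)
gamma = 0.0031 / (2 * 0.00094)
gamma = 1.649 J/m^2

1.649


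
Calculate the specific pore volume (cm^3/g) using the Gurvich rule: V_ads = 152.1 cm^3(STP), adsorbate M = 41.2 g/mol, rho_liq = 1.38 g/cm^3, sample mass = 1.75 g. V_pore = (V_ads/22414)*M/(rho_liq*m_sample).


Moles adsorbed n = V_ads / 22414 = 152.1 / 22414 = 6.785937e-03 mol
Liquid volume V_liq = n * M / rho_liq = 6.785937e-03 * 41.2 / 1.38 = 0.20259 cm^3
Specific pore volume V_pore = V_liq / m_sample = 0.20259 / 1.75
V_pore = 0.1158 cm^3/g

0.1158


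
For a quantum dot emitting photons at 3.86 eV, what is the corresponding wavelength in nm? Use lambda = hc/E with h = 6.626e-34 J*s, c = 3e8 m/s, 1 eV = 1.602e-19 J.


Convert energy: E = 3.86 eV = 3.86 * 1.602e-19 = 6.18372e-19 J
lambda = h*c / E = 6.626e-34 * 3e8 / 6.18372e-19
lambda = 3.21457e-07 m = 321.5 nm

321.5


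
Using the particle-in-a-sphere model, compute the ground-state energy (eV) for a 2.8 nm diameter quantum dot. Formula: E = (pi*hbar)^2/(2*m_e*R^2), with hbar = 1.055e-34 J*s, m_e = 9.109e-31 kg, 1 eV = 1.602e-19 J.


Radius R = 2.8/2 = 1.4 nm = 1.4e-09 m
E = (pi * 1.055e-34)^2 / (2 * 9.109e-31 * (1.4e-09)^2)
E(J) = 3.07644e-20
E = E(J) / 1.602e-19 = 0.192 eV

0.192


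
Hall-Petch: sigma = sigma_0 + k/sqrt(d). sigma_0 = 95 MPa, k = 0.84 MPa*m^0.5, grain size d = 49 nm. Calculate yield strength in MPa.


d = 49 nm = 4.9e-08 m
sqrt(d) = 0.0002213594
Hall-Petch contribution = k / sqrt(d) = 0.84 / 0.0002213594 = 3794.7 MPa
sigma = sigma_0 + k/sqrt(d) = 95 + 3794.7 = 3889.7 MPa

3889.7


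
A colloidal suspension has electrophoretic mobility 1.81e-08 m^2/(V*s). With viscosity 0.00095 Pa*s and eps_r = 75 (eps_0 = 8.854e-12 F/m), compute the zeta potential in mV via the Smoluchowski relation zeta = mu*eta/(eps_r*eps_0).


Smoluchowski equation: zeta = mu * eta / (eps_r * eps_0)
zeta = 1.81e-08 * 0.00095 / (75 * 8.854e-12)
zeta = 0.025894 V = 25.89 mV

25.89


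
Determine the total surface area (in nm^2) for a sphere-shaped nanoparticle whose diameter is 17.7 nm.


Radius r = 17.7/2 = 8.85 nm
Surface area SA = 4 * pi * r^2
SA = 4 * pi * (8.85)^2
SA = 984.23 nm^2

984.23


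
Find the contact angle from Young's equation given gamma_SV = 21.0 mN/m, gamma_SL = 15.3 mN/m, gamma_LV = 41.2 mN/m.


cos(theta) = (gamma_SV - gamma_SL) / gamma_LV
cos(theta) = (21.0 - 15.3) / 41.2
cos(theta) = 0.13835
theta = arccos(0.13835) = 82.05 degrees

82.05


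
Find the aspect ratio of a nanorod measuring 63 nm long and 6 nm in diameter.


Aspect ratio AR = length / diameter
AR = 63 / 6
AR = 10.5

10.5


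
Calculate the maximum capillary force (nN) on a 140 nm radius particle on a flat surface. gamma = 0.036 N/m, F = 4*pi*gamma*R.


Convert radius: R = 140 nm = 1.4e-07 m
F = 4 * pi * gamma * R
F = 4 * pi * 0.036 * 1.4e-07
F = 6.33345e-08 N = 63.3345 nN

63.3345


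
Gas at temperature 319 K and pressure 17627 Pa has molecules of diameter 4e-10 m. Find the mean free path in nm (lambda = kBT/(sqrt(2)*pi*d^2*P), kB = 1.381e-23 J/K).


Mean free path: lambda = kB*T / (sqrt(2) * pi * d^2 * P)
lambda = 1.381e-23 * 319 / (sqrt(2) * pi * (4e-10)^2 * 17627)
lambda = 3.51578e-07 m
lambda = 351.58 nm

351.58


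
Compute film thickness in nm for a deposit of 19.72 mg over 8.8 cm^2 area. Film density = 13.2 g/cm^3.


Convert: m = 19.72 mg = 1.9720e-05 kg, A = 8.8 cm^2 = 8.8000e-04 m^2, rho = 13.2 g/cm^3 = 13200 kg/m^3
t = m / (A * rho)
t = 1.9720e-05 / (8.8000e-04 * 13200)
t = 1.6977e-06 m = 1697.7 nm

1697.7


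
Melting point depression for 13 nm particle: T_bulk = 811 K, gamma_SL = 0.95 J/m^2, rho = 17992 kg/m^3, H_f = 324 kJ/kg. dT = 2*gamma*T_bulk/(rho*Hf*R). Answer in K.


Radius R = 13/2 = 6.5 nm = 6.5e-09 m
Convert H_f = 324 kJ/kg = 324000 J/kg
dT = 2 * gamma_SL * T_bulk / (rho * H_f * R)
dT = 2 * 0.95 * 811 / (17992 * 324000 * 6.5e-09)
dT = 40.7 K

40.7


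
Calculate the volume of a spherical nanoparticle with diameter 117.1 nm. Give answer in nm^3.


Radius r = 117.1/2 = 58.55 nm
Volume V = (4/3) * pi * r^3
V = (4/3) * pi * (58.55)^3
V = 840754.71 nm^3

840754.71


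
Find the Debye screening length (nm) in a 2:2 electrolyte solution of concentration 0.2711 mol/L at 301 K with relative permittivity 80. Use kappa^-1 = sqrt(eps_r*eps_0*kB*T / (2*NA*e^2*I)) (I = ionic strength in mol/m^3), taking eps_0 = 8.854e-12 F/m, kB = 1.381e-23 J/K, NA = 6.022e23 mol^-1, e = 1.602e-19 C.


Ionic strength I = 0.2711 * 2^2 * 1000 = 1084.4 mol/m^3
kappa^-1 = sqrt(80 * 8.854e-12 * 1.381e-23 * 301 / (2 * 6.022e23 * (1.602e-19)^2 * 1084.4))
kappa^-1 = 0.296 nm

0.296


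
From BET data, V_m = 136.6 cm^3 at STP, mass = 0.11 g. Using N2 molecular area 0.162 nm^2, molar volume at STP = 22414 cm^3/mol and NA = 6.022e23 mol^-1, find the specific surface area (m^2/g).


Number of moles in monolayer = V_m / 22414 = 136.6 / 22414 = 0.00609441
Number of molecules = moles * NA = 0.00609441 * 6.022e23
SA = molecules * sigma / mass
SA = (136.6 / 22414) * 6.022e23 * 0.162e-18 / 0.11
SA = 5405.0 m^2/g

5405.0


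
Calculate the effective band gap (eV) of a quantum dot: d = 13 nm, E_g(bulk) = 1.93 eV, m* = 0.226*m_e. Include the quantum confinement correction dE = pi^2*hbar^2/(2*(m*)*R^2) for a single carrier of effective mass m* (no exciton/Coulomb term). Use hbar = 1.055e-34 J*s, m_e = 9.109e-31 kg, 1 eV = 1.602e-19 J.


Radius R = 13/2 nm = 6.5e-09 m
Confinement energy dE = pi^2 * hbar^2 / (2 * m_eff * m_e * R^2)
dE = pi^2 * (1.055e-34)^2 / (2 * 0.226 * 9.109e-31 * (6.5e-09)^2) J, divided by 1.602e-19 J/eV
dE = 0.0394 eV
Total band gap = E_g(bulk) + dE = 1.93 + 0.0394 = 1.9694 eV

1.9694


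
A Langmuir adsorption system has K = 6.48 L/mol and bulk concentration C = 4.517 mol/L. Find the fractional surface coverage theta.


Langmuir isotherm: theta = K*C / (1 + K*C)
K*C = 6.48 * 4.517 = 29.27016
theta = 29.27016 / (1 + 29.27016) = 29.27016 / 30.27016
theta = 0.967

0.967


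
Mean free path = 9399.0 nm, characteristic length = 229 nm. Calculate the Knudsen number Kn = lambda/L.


Knudsen number Kn = lambda / L
Kn = 9399.0 / 229
Kn = 41.0437

41.0437


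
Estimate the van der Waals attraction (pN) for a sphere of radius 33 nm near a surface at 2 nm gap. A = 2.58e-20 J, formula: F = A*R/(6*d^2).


Convert to SI: R = 33 nm = 3.3e-08 m, d = 2 nm = 2e-09 m
F = A * R / (6 * d^2)
F = 2.58e-20 * 3.3e-08 / (6 * (2e-09)^2)
F = 3.5475e-11 N = 35.475 pN

35.475


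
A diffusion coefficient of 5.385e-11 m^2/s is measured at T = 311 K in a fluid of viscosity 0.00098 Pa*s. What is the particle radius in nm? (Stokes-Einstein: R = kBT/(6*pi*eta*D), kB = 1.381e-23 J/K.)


Stokes-Einstein: R = kB*T / (6*pi*eta*D)
R = 1.381e-23 * 311 / (6 * pi * 0.00098 * 5.385e-11)
R = 4.31759e-09 m = 4.32 nm

4.32


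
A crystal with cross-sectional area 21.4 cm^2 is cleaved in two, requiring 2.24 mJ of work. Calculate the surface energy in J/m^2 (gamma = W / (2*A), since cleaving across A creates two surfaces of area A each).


Convert: A = 21.4 cm^2 = 0.00214 m^2, W = 2.24 mJ = 0.00224 J
Cleaving exposes two faces of area A, so total new surface = 2*A and gamma = W / (2*A)
gamma = 0.00224 / (2 * 0.00214)
gamma = 0.523 J/m^2

0.523


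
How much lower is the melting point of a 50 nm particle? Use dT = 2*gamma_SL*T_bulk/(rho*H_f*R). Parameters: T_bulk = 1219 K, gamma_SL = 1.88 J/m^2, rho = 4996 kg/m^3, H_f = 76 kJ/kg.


Radius R = 50/2 = 25 nm = 2.5e-08 m
Convert H_f = 76 kJ/kg = 76000 J/kg
dT = 2 * gamma_SL * T_bulk / (rho * H_f * R)
dT = 2 * 1.88 * 1219 / (4996 * 76000 * 2.5e-08)
dT = 482.9 K

482.9


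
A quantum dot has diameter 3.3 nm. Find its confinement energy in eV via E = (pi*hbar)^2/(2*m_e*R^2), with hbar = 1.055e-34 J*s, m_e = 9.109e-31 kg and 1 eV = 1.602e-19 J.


Radius R = 3.3/2 = 1.65 nm = 1.65e-09 m
E = (pi * 1.055e-34)^2 / (2 * 9.109e-31 * (1.65e-09)^2)
E(J) = 2.21481e-20
E = E(J) / 1.602e-19 = 0.1383 eV

0.1383


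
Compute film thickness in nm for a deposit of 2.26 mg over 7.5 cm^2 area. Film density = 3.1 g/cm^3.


Convert: m = 2.26 mg = 2.2600e-06 kg, A = 7.5 cm^2 = 7.5000e-04 m^2, rho = 3.1 g/cm^3 = 3100 kg/m^3
t = m / (A * rho)
t = 2.2600e-06 / (7.5000e-04 * 3100)
t = 9.7204e-07 m = 972.0 nm

972.0


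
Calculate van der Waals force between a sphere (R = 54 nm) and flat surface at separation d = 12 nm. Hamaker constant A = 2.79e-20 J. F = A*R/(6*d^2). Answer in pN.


Convert to SI: R = 54 nm = 5.4e-08 m, d = 12 nm = 1.2e-08 m
F = A * R / (6 * d^2)
F = 2.79e-20 * 5.4e-08 / (6 * (1.2e-08)^2)
F = 1.74375e-12 N = 1.744 pN

1.744


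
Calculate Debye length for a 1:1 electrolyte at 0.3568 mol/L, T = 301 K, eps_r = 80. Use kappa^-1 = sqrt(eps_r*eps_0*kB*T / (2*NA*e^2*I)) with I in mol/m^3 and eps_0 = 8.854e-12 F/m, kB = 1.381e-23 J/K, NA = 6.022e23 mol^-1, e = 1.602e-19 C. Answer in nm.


Ionic strength I = 0.3568 * 1^2 * 1000 = 356.8 mol/m^3
kappa^-1 = sqrt(80 * 8.854e-12 * 1.381e-23 * 301 / (2 * 6.022e23 * (1.602e-19)^2 * 356.8))
kappa^-1 = 0.517 nm

0.517


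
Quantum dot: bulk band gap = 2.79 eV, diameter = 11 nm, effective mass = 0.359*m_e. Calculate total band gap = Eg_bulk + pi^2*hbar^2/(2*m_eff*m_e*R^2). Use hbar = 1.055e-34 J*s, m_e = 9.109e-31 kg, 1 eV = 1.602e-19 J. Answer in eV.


Radius R = 11/2 nm = 5.5e-09 m
Confinement energy dE = pi^2 * hbar^2 / (2 * m_eff * m_e * R^2)
dE = pi^2 * (1.055e-34)^2 / (2 * 0.359 * 9.109e-31 * (5.5e-09)^2) J, divided by 1.602e-19 J/eV
dE = 0.0347 eV
Total band gap = E_g(bulk) + dE = 2.79 + 0.0347 = 2.8247 eV

2.8247


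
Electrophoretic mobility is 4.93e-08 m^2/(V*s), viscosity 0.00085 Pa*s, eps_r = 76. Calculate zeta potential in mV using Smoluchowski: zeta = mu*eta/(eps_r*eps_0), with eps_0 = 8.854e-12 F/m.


Smoluchowski equation: zeta = mu * eta / (eps_r * eps_0)
zeta = 4.93e-08 * 0.00085 / (76 * 8.854e-12)
zeta = 0.062275 V = 62.27 mV

62.27


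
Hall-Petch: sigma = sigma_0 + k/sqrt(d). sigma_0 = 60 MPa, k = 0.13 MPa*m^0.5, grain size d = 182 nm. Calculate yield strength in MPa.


d = 182 nm = 1.82e-07 m
sqrt(d) = 0.0004266146
Hall-Petch contribution = k / sqrt(d) = 0.13 / 0.0004266146 = 304.7 MPa
sigma = sigma_0 + k/sqrt(d) = 60 + 304.7 = 364.7 MPa

364.7


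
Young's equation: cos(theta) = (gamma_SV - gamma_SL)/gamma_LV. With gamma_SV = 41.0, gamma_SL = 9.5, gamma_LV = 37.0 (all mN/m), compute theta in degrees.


cos(theta) = (gamma_SV - gamma_SL) / gamma_LV
cos(theta) = (41.0 - 9.5) / 37.0
cos(theta) = 0.851351
theta = arccos(0.851351) = 31.64 degrees

31.64


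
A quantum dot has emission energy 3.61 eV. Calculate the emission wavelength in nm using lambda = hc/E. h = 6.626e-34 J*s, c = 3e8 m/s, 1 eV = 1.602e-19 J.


Convert energy: E = 3.61 eV = 3.61 * 1.602e-19 = 5.78322e-19 J
lambda = h*c / E = 6.626e-34 * 3e8 / 5.78322e-19
lambda = 3.43719e-07 m = 343.7 nm

343.7


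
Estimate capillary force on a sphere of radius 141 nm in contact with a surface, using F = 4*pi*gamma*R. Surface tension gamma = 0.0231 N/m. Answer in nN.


Convert radius: R = 141 nm = 1.41e-07 m
F = 4 * pi * gamma * R
F = 4 * pi * 0.0231 * 1.41e-07
F = 4.09299e-08 N = 40.9299 nN

40.9299


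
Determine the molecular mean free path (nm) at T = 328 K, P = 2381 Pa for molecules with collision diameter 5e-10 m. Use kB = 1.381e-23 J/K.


Mean free path: lambda = kB*T / (sqrt(2) * pi * d^2 * P)
lambda = 1.381e-23 * 328 / (sqrt(2) * pi * (5e-10)^2 * 2381)
lambda = 1.71279e-06 m
lambda = 1712.79 nm

1712.79


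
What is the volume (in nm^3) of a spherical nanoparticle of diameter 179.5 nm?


Radius r = 179.5/2 = 89.75 nm
Volume V = (4/3) * pi * r^3
V = (4/3) * pi * (89.75)^3
V = 3028251.78 nm^3

3028251.78


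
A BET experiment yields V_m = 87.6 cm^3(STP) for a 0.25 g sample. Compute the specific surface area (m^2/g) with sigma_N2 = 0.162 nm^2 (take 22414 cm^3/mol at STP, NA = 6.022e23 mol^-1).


Number of moles in monolayer = V_m / 22414 = 87.6 / 22414 = 0.00390827
Number of molecules = moles * NA = 0.00390827 * 6.022e23
SA = molecules * sigma / mass
SA = (87.6 / 22414) * 6.022e23 * 0.162e-18 / 0.25
SA = 1525.1 m^2/g

1525.1


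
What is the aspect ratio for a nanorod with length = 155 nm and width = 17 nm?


Aspect ratio AR = length / diameter
AR = 155 / 17
AR = 9.12

9.12


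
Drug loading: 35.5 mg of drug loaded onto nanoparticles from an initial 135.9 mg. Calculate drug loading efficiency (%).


Drug loading efficiency = (drug loaded / drug initial) * 100
DLE = 35.5 / 135.9 * 100
DLE = 0.2612 * 100
DLE = 26.12%

26.12


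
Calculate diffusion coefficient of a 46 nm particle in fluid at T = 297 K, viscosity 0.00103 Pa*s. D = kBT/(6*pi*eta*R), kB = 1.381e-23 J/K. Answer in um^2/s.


Radius R = 46/2 = 23 nm = 2.3e-08 m
D = kB*T / (6*pi*eta*R)
D = 1.381e-23 * 297 / (6 * pi * 0.00103 * 2.3e-08)
D = 9.1851e-12 m^2/s = 9.185 um^2/s

9.185


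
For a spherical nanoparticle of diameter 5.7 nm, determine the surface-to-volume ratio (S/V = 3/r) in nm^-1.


Radius r = 5.7/2 = 2.85 nm
S/V = 3 / r = 3 / 2.85
S/V = 1.0526 nm^-1

1.0526


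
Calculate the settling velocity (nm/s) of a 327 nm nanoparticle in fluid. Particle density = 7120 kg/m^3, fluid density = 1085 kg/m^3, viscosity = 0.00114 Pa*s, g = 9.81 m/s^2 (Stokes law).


Radius R = 327/2 nm = 1.635e-07 m
Density difference = 7120 - 1085 = 6035 kg/m^3
v = 2 * R^2 * (rho_p - rho_f) * g / (9 * eta)
v = 2 * (1.635e-07)^2 * 6035 * 9.81 / (9 * 0.00114)
v = 3.08507e-07 m/s = 308.5066 nm/s

308.5066


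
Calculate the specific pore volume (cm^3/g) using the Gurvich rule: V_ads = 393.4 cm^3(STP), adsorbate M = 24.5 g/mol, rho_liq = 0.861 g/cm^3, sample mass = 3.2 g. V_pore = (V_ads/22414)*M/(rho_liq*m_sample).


Moles adsorbed n = V_ads / 22414 = 393.4 / 22414 = 1.755153e-02 mol
Liquid volume V_liq = n * M / rho_liq = 1.755153e-02 * 24.5 / 0.861 = 0.49943 cm^3
Specific pore volume V_pore = V_liq / m_sample = 0.49943 / 3.2
V_pore = 0.1561 cm^3/g

0.1561


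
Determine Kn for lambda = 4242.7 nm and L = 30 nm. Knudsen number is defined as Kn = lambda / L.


Knudsen number Kn = lambda / L
Kn = 4242.7 / 30
Kn = 141.4233

141.4233


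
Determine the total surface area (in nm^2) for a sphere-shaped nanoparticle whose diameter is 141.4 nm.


Radius r = 141.4/2 = 70.7 nm
Surface area SA = 4 * pi * r^2
SA = 4 * pi * (70.7)^2
SA = 62812.88 nm^2

62812.88


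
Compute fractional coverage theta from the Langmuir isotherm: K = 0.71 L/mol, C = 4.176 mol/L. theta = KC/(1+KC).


Langmuir isotherm: theta = K*C / (1 + K*C)
K*C = 0.71 * 4.176 = 2.96496
theta = 2.96496 / (1 + 2.96496) = 2.96496 / 3.96496
theta = 0.7478

0.7478


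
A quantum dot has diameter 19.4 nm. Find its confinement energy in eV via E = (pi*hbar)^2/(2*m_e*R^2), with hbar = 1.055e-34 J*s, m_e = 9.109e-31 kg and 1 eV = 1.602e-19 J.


Radius R = 19.4/2 = 9.7 nm = 9.7e-09 m
E = (pi * 1.055e-34)^2 / (2 * 9.109e-31 * (9.7e-09)^2)
E(J) = 6.40856e-22
E = E(J) / 1.602e-19 = 0.004 eV

0.004


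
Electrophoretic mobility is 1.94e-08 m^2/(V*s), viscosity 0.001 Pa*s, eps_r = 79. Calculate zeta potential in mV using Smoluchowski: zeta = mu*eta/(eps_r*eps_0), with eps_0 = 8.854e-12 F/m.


Smoluchowski equation: zeta = mu * eta / (eps_r * eps_0)
zeta = 1.94e-08 * 0.001 / (79 * 8.854e-12)
zeta = 0.027735 V = 27.74 mV

27.74


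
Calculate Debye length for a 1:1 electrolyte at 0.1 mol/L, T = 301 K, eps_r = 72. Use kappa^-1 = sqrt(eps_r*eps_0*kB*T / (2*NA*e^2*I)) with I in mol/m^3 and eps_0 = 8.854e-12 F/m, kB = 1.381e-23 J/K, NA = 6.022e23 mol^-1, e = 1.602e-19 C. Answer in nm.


Ionic strength I = 0.1 * 1^2 * 1000 = 100 mol/m^3
kappa^-1 = sqrt(72 * 8.854e-12 * 1.381e-23 * 301 / (2 * 6.022e23 * (1.602e-19)^2 * 100))
kappa^-1 = 0.926 nm

0.926


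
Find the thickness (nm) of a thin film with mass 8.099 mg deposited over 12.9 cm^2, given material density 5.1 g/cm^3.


Convert: m = 8.099 mg = 8.0990e-06 kg, A = 12.9 cm^2 = 1.2900e-03 m^2, rho = 5.1 g/cm^3 = 5100 kg/m^3
t = m / (A * rho)
t = 8.0990e-06 / (1.2900e-03 * 5100)
t = 1.2310e-06 m = 1231.0 nm

1231.0


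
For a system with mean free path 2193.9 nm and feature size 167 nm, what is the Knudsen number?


Knudsen number Kn = lambda / L
Kn = 2193.9 / 167
Kn = 13.1371

13.1371


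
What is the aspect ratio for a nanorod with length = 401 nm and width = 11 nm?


Aspect ratio AR = length / diameter
AR = 401 / 11
AR = 36.45

36.45


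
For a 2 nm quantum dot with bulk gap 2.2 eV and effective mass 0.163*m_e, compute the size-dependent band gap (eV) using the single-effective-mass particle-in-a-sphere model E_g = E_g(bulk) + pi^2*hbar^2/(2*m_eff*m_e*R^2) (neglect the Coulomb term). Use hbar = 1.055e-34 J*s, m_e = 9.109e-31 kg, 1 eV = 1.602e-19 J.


Radius R = 2/2 nm = 1e-09 m
Confinement energy dE = pi^2 * hbar^2 / (2 * m_eff * m_e * R^2)
dE = pi^2 * (1.055e-34)^2 / (2 * 0.163 * 9.109e-31 * (1e-09)^2) J, divided by 1.602e-19 J/eV
dE = 2.3092 eV
Total band gap = E_g(bulk) + dE = 2.2 + 2.3092 = 4.5092 eV

4.5092


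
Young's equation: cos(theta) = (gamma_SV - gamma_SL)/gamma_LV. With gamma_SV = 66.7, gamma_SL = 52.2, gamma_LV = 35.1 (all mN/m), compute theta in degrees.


cos(theta) = (gamma_SV - gamma_SL) / gamma_LV
cos(theta) = (66.7 - 52.2) / 35.1
cos(theta) = 0.413105
theta = arccos(0.413105) = 65.6 degrees

65.6


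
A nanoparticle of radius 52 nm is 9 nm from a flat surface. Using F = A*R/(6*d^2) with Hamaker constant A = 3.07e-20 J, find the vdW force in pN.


Convert to SI: R = 52 nm = 5.2e-08 m, d = 9 nm = 9e-09 m
F = A * R / (6 * d^2)
F = 3.07e-20 * 5.2e-08 / (6 * (9e-09)^2)
F = 3.28477e-12 N = 3.285 pN

3.285


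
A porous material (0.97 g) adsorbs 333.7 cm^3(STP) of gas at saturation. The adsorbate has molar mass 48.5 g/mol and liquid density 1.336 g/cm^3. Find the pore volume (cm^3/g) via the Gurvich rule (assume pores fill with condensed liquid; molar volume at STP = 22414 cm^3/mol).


Moles adsorbed n = V_ads / 22414 = 333.7 / 22414 = 1.488802e-02 mol
Liquid volume V_liq = n * M / rho_liq = 1.488802e-02 * 48.5 / 1.336 = 0.54047 cm^3
Specific pore volume V_pore = V_liq / m_sample = 0.54047 / 0.97
V_pore = 0.5572 cm^3/g

0.5572


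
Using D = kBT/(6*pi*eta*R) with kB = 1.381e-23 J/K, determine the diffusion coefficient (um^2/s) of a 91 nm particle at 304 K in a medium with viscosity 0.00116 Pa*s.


Radius R = 91/2 = 45.5 nm = 4.55e-08 m
D = kB*T / (6*pi*eta*R)
D = 1.381e-23 * 304 / (6 * pi * 0.00116 * 4.55e-08)
D = 4.21985e-12 m^2/s = 4.22 um^2/s

4.22


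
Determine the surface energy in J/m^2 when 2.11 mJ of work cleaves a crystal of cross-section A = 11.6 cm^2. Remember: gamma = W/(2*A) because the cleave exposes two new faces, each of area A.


Convert: A = 11.6 cm^2 = 0.00116 m^2, W = 2.11 mJ = 0.00211 J
Cleaving exposes two faces of area A, so total new surface = 2*A and gamma = W / (2*A)
gamma = 0.00211 / (2 * 0.00116)
gamma = 0.909 J/m^2

0.909


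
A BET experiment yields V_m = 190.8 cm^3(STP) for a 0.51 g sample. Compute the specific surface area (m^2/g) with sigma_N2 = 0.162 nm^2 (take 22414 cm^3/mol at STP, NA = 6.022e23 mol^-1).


Number of moles in monolayer = V_m / 22414 = 190.8 / 22414 = 0.00851254
Number of molecules = moles * NA = 0.00851254 * 6.022e23
SA = molecules * sigma / mass
SA = (190.8 / 22414) * 6.022e23 * 0.162e-18 / 0.51
SA = 1628.3 m^2/g

1628.3


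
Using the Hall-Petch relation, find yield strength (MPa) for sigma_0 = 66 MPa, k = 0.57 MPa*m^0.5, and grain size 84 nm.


d = 84 nm = 8.4e-08 m
sqrt(d) = 0.0002898275
Hall-Petch contribution = k / sqrt(d) = 0.57 / 0.0002898275 = 1966.7 MPa
sigma = sigma_0 + k/sqrt(d) = 66 + 1966.7 = 2032.7 MPa

2032.7


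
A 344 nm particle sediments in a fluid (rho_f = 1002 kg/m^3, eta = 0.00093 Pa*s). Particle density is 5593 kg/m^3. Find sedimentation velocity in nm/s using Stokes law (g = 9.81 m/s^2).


Radius R = 344/2 nm = 1.72e-07 m
Density difference = 5593 - 1002 = 4591 kg/m^3
v = 2 * R^2 * (rho_p - rho_f) * g / (9 * eta)
v = 2 * (1.72e-07)^2 * 4591 * 9.81 / (9 * 0.00093)
v = 3.18374e-07 m/s = 318.3741 nm/s

318.3741


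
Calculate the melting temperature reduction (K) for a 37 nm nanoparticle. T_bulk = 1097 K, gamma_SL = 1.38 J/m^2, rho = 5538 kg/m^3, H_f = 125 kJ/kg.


Radius R = 37/2 = 18.5 nm = 1.85e-08 m
Convert H_f = 125 kJ/kg = 125000 J/kg
dT = 2 * gamma_SL * T_bulk / (rho * H_f * R)
dT = 2 * 1.38 * 1097 / (5538 * 125000 * 1.85e-08)
dT = 236.4 K

236.4


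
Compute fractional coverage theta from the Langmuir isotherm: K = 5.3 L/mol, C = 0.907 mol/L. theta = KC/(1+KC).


Langmuir isotherm: theta = K*C / (1 + K*C)
K*C = 5.3 * 0.907 = 4.8071
theta = 4.8071 / (1 + 4.8071) = 4.8071 / 5.8071
theta = 0.8278

0.8278


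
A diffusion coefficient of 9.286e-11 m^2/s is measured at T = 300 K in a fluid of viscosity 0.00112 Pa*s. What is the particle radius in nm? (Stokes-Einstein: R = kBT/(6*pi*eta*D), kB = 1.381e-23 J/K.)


Stokes-Einstein: R = kB*T / (6*pi*eta*D)
R = 1.381e-23 * 300 / (6 * pi * 0.00112 * 9.286e-11)
R = 2.11333e-09 m = 2.11 nm

2.11


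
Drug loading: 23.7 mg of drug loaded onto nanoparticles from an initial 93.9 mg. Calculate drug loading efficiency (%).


Drug loading efficiency = (drug loaded / drug initial) * 100
DLE = 23.7 / 93.9 * 100
DLE = 0.2524 * 100
DLE = 25.24%

25.24


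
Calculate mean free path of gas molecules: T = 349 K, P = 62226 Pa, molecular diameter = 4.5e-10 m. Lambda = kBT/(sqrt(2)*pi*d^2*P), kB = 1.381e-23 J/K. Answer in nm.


Mean free path: lambda = kB*T / (sqrt(2) * pi * d^2 * P)
lambda = 1.381e-23 * 349 / (sqrt(2) * pi * (4.5e-10)^2 * 62226)
lambda = 8.60909e-08 m
lambda = 86.09 nm

86.09


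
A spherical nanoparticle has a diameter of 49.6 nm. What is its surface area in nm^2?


Radius r = 49.6/2 = 24.8 nm
Surface area SA = 4 * pi * r^2
SA = 4 * pi * (24.8)^2
SA = 7728.82 nm^2

7728.82


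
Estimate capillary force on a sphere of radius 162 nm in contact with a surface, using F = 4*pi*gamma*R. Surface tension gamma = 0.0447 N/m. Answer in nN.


Convert radius: R = 162 nm = 1.62e-07 m
F = 4 * pi * gamma * R
F = 4 * pi * 0.0447 * 1.62e-07
F = 9.09981e-08 N = 90.9981 nN

90.9981


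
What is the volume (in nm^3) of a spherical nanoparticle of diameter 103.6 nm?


Radius r = 103.6/2 = 51.8 nm
Volume V = (4/3) * pi * r^3
V = (4/3) * pi * (51.8)^3
V = 582207.62 nm^3

582207.62


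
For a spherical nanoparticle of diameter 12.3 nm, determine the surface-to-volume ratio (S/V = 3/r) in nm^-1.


Radius r = 12.3/2 = 6.15 nm
S/V = 3 / r = 3 / 6.15
S/V = 0.4878 nm^-1

0.4878


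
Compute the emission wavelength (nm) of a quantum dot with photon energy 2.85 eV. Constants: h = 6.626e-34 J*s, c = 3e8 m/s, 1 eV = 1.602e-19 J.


Convert energy: E = 2.85 eV = 2.85 * 1.602e-19 = 4.5657e-19 J
lambda = h*c / E = 6.626e-34 * 3e8 / 4.5657e-19
lambda = 4.35377e-07 m = 435.4 nm

435.4


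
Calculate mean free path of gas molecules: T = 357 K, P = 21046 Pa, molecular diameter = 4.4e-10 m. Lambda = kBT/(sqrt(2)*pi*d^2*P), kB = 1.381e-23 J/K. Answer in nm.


Mean free path: lambda = kB*T / (sqrt(2) * pi * d^2 * P)
lambda = 1.381e-23 * 357 / (sqrt(2) * pi * (4.4e-10)^2 * 21046)
lambda = 2.72347e-07 m
lambda = 272.35 nm

272.35


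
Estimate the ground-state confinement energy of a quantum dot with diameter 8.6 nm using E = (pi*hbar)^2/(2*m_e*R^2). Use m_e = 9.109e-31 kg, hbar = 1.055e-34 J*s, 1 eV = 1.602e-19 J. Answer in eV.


Radius R = 8.6/2 = 4.3 nm = 4.3e-09 m
E = (pi * 1.055e-34)^2 / (2 * 9.109e-31 * (4.3e-09)^2)
E(J) = 3.26112e-21
E = E(J) / 1.602e-19 = 0.0204 eV

0.0204


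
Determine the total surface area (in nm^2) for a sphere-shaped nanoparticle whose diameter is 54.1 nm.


Radius r = 54.1/2 = 27.05 nm
Surface area SA = 4 * pi * r^2
SA = 4 * pi * (27.05)^2
SA = 9194.84 nm^2

9194.84


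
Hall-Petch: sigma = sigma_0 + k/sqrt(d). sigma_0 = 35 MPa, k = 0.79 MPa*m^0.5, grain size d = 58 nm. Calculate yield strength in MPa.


d = 58 nm = 5.8e-08 m
sqrt(d) = 0.0002408319
Hall-Petch contribution = k / sqrt(d) = 0.79 / 0.0002408319 = 3280.3 MPa
sigma = sigma_0 + k/sqrt(d) = 35 + 3280.3 = 3315.3 MPa

3315.3


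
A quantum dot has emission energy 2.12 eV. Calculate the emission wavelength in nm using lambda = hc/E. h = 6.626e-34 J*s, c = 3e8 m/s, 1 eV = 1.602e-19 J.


Convert energy: E = 2.12 eV = 2.12 * 1.602e-19 = 3.39624e-19 J
lambda = h*c / E = 6.626e-34 * 3e8 / 3.39624e-19
lambda = 5.85294e-07 m = 585.3 nm

585.3


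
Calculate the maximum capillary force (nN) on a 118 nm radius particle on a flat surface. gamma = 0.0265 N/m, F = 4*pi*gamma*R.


Convert radius: R = 118 nm = 1.18e-07 m
F = 4 * pi * gamma * R
F = 4 * pi * 0.0265 * 1.18e-07
F = 3.9295e-08 N = 39.295 nN

39.295


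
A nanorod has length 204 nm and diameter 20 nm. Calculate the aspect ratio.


Aspect ratio AR = length / diameter
AR = 204 / 20
AR = 10.2

10.2


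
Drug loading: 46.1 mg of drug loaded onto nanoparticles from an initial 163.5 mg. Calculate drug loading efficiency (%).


Drug loading efficiency = (drug loaded / drug initial) * 100
DLE = 46.1 / 163.5 * 100
DLE = 0.282 * 100
DLE = 28.2%

28.2


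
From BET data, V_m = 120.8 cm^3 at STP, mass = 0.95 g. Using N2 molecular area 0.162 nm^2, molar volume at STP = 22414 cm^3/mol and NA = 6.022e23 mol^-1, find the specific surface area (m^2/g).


Number of moles in monolayer = V_m / 22414 = 120.8 / 22414 = 0.00538949
Number of molecules = moles * NA = 0.00538949 * 6.022e23
SA = molecules * sigma / mass
SA = (120.8 / 22414) * 6.022e23 * 0.162e-18 / 0.95
SA = 553.5 m^2/g

553.5


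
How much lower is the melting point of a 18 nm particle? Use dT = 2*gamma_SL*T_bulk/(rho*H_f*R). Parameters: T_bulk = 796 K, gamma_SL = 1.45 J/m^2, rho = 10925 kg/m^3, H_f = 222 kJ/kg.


Radius R = 18/2 = 9 nm = 9e-09 m
Convert H_f = 222 kJ/kg = 222000 J/kg
dT = 2 * gamma_SL * T_bulk / (rho * H_f * R)
dT = 2 * 1.45 * 796 / (10925 * 222000 * 9e-09)
dT = 105.8 K

105.8
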